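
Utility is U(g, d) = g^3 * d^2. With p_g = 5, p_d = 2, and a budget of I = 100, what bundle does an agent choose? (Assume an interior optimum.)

g* = 12, d* = 20

MU_g = 3·g^2·d^2 and MU_d = 2·g^3·d.
MRS = MU_g/MU_d = (3/2)·d/g.
Tangency: set MRS = p_g/p_d = 5/2 = 2.5.
So (3/2)·d/g = 2.5, i.e. d = (5/3)·g.
Substitute into the budget 5·g + 2·d = 100: (25/3)·g = 100, so g* = 12.
Then d* = (5/3)·12 = 20.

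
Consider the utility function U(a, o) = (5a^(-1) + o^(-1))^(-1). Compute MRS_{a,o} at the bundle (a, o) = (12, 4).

For CES with ρ = -1, MRS = (5/1)·(o/a)^2.
At (12, 4): MRS = 5/9.
The indifference curve has slope −5/9 at this bundle.

MRS = 5/9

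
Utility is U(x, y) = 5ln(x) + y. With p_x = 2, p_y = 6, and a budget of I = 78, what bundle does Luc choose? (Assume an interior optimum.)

x* = 15, y* = 8

MU_x = 5/x, MU_y = 1.
MRS = 5/x ÷ 1.
Tangency: set MRS = p_x/p_y = 2/6 = 1/3.
MRS depends only on x: 5/x = 1/3 ⇒ x* = 5/(1/3) = 15.
From the budget, 6·y = 78 − 2·15 = 48, so y* = 8.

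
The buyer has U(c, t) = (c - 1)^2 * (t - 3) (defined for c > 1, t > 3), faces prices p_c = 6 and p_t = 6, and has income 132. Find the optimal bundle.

MU_c = 2·(c−1)·(t−3), MU_t = (c−1)^2.
MRS = (2/1)·(t−3)/(c−1).
Tangency: set MRS = p_c/p_t = 6/6 = 1.
So (2/1)·(t − 3)/(c − 1) = 1, i.e. (t − 3) = 0.5·(c − 1).
Rewrite the budget in excess-of-subsistence terms: 6·(c − 1) + 6·(t − 3) = 132 − 6·1 − 6·3 = 108.
Substituting, 9·(c − 1) = 108, so c − 1 = 12 and c* = 13.
Then t − 3 = 0.5·12 = 6, so t* = 9.

c* = 13, t* = 9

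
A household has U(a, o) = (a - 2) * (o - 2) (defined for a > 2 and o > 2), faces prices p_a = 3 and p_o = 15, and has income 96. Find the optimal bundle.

MU_a = (o−2), MU_o = (a−2).
MRS = (o−2)/(a−2).
Tangency: set MRS = p_a/p_o = 3/15 = 0.2.
So (o − 2)/(a − 2) = 0.2, i.e. (o − 2) = 0.2·(a − 2).
Rewrite the budget in excess-of-subsistence terms: 3·(a − 2) + 15·(o − 2) = 96 − 3·2 − 15·2 = 60.
Substituting, 6·(a − 2) = 60, so a − 2 = 10 and a* = 12.
Then o − 2 = 0.2·10 = 2, so o* = 4.

a* = 12, o* = 4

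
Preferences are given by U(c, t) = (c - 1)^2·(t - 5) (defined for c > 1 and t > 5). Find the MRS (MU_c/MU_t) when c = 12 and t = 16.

MU_c = 2·(c−1)·(t−5), MU_t = (c−1)^2.
MRS = (2/1)·(t−5)/(c−1).
At (12, 16): MRS = 2.
The indifference curve has slope −2 at this bundle.

MRS = 2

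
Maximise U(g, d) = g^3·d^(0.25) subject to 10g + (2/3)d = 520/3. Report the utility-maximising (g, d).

MU_g = 3·g^2·d^(0.25) and MU_d = 0.25·g^3·d^(-0.75).
MRS = MU_g/MU_d = (12)·d/g.
Tangency: set MRS = p_g/p_d = 10/(2/3) = 15.
So (12)·d/g = 15, i.e. d = 1.25·g.
Substitute into the budget 10·g + (2/3)·d = 520/3: (65/6)·g = 520/3, so g* = 16.
Then d* = 1.25·16 = 20.

g* = 16, d* = 20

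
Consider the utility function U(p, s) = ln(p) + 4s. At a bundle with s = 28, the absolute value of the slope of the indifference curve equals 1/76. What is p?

p = 19

MU_p = 1/p, MU_s = 4.
MRS = 1/p ÷ 4.
MRS depends only on p: 0.25/p = 1/76 ⇒ p = 0.25/(1/76) = 19.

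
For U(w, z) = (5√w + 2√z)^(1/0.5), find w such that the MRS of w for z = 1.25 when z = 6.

w = 24

For CES with ρ = 0.5, MRS = (5/2)·√(z/w).
Setting (5/2)·√(6/w) = 1.25 gives √(6/w) = 0.5, so 6/w = 0.25 and w = 24.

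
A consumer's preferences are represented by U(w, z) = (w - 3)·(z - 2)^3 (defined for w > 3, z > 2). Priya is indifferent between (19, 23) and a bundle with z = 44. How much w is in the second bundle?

w = 5

U(19, 23) = 148176.
Set U(w, 44) = 148176 and solve.
With z = 44: (44 − 2)^3 = 74088, so (w − 3) = 148176/74088 = 2.
So w = 3 + 2 = 5.
Check: U(5, 44) = 148176.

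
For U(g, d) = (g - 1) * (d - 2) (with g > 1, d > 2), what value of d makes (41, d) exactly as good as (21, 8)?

U(21, 8) = 120.
Set U(41, d) = 120 and solve.
With g = 41: (41 − 1) = 40, so (d − 2) = 120/40 = 3.
So d = 2 + 3 = 5.
Check: U(41, 5) = 120.

d = 5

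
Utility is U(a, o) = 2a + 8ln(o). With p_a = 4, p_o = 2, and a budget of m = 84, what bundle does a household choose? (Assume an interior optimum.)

MU_a = 2, MU_o = 8/o.
MRS = 2 ÷ (8/o).
Tangency: set MRS = p_a/p_o = 4/2 = 2.
MRS depends only on o: 0.25·o = 2 ⇒ o* = 2/0.25 = 8.
From the budget, 4·a = 84 − 2·8 = 68, so a* = 17.

a* = 17, o* = 8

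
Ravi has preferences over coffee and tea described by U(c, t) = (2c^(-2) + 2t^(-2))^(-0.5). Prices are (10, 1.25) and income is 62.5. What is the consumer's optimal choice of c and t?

For CES with ρ = -2, MRS = (t/c)^3.
Tangency: set MRS = p_c/p_t = 10/1.25 = 8.
So (t/c)^3 = 8; taking the cube root, t/c = 2, i.e. t = 2·c.
Substitute into the budget 10·c + 1.25·t = 62.5: 12.5·c = 62.5, so c* = 5 and t* = 2·5 = 10.

c* = 5, t* = 10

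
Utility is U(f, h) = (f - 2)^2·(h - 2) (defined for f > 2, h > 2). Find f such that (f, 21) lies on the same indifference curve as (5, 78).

f = 8

U(5, 78) = 684.
Set U(f, 21) = 684 and solve.
With h = 21: (21 − 2) = 19, so (f − 2)^2 = 684/19 = 36.
Taking the square root (with f > 2): f − 2 = 6, so f = 8.
Check: U(8, 21) = 684.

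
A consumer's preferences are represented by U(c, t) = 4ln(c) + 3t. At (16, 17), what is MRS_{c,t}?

MRS = 1/12

MU_c = 4/c, MU_t = 3.
MRS = 4/c ÷ 3.
At (16, 17): MRS = 1/12.
The indifference curve has slope −1/12 at this bundle.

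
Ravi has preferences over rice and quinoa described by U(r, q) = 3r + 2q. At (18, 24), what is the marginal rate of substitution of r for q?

MU_r = 3, MU_q = 2, so MRS = 3/2 = 1.5 at every bundle.
At (18, 24): MRS = 1.5.
The indifference curve has slope −1.5 at this bundle.

MRS = 1.5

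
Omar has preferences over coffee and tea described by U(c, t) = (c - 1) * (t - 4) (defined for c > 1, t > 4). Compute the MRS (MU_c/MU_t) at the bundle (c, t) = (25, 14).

MRS = 5/12

MU_c = (t−4), MU_t = (c−1).
MRS = (t−4)/(c−1).
At (25, 14): MRS = 5/12.
That is, one extra unit of c is worth 5/12 units of t at the margin.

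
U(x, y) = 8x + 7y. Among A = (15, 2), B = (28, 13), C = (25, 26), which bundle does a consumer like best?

Evaluate utility at each bundle:
U(A) = 134.
U(B) = 315.
U(C) = 382.
Highest utility is C, so C ≻ B ≻ A.

Bundle C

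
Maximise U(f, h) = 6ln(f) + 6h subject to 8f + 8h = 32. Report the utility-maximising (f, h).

f* = 1, h* = 3

MU_f = 6/f, MU_h = 6.
MRS = 6/f ÷ 6.
Tangency: set MRS = p_f/p_h = 8/8 = 1.
MRS depends only on f: 1/f = 1 ⇒ f* = 1/1 = 1.
From the budget, 8·h = 32 − 8·1 = 24, so h* = 3.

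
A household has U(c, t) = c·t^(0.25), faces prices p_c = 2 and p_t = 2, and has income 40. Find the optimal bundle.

MU_c = t^(0.25) and MU_t = 0.25·c·t^(-0.75).
MRS = MU_c/MU_t = (4)·t/c.
Tangency: set MRS = p_c/p_t = 2/2 = 1.
So (4)·t/c = 1, i.e. t = 0.25·c.
Substitute into the budget 2·c + 2·t = 40: 2.5·c = 40, so c* = 16.
Then t* = 0.25·16 = 4.

c* = 16, t* = 4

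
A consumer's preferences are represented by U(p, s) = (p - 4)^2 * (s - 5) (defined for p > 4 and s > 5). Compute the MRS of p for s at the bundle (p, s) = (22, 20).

MU_p = 2·(p−4)·(s−5), MU_s = (p−4)^2.
MRS = (2/1)·(s−5)/(p−4).
At (22, 20): MRS = 5/3.
That is, one extra unit of p is worth 5/3 units of s at the margin.

MRS = 5/3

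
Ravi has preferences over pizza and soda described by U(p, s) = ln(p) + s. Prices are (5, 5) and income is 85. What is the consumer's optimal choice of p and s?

MU_p = 1/p, MU_s = 1.
MRS = 1/p ÷ 1.
Tangency: set MRS = p_p/p_s = 5/5 = 1.
MRS depends only on p: 1/p = 1 ⇒ p* = 1/1 = 1.
From the budget, 5·s = 85 − 5·1 = 80, so s* = 16.

p* = 1, s* = 16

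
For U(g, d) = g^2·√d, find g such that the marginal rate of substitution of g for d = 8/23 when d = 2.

MU_g = 2·g·√d and MU_d = 0.5·g^2·d^(-0.5).
MRS = MU_g/MU_d = (4)·d/g.
Substitute d = 2: MRS = 8/g. Setting 8/g = 8/23 gives g = 8/(8/23) = 23.

g = 23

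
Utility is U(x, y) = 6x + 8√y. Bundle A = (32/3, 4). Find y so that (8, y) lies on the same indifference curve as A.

U(32/3, 4) = 80.
Set U(8, y) = 80 and solve.
With x = 8: 8√y = 80 − 6·8 = 32, so √y = 4 and y = 16.
Check: U(8, 16) = 80.

y = 16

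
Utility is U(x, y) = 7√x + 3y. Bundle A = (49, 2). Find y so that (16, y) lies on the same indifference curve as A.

y = 9

U(49, 2) = 55.
Set U(16, y) = 55 and solve.
With x = 16: √16 = 4, so 3y = 55 − 7·4 = 27 and y = 9.
Check: U(16, 9) = 55.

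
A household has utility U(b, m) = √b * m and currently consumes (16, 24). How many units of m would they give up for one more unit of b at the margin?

MU_b = 0.5·b^(-0.5)·m and MU_m = √b.
MRS = MU_b/MU_m = (0.5)·m/b.
At (16, 24): MRS = 0.75.
That is, one extra unit of b is worth 0.75 units of m at the margin.

MRS = 0.75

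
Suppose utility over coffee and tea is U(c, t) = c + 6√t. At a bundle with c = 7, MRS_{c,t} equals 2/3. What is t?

t = 4

MU_c = 1, MU_t = 6/(2√t).
MRS = 1 ÷ (6/(2√t)).
MRS depends only on t: (1/3)·√t = 2/3 ⇒ √t = (2/3)/(1/3) = 2 ⇒ t = 4.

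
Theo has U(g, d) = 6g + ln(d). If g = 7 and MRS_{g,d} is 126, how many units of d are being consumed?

d = 21

MU_g = 6, MU_d = 1/d.
MRS = 6 ÷ (1/d).
MRS depends only on d: 6·d = 126 ⇒ d = 126/6 = 21.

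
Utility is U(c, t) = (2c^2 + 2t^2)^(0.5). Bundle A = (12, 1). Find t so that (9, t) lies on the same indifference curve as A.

t = 8

U depends on (c, t) only through S = 2c^2 + 2t^2, so equal utility means equal S. At (12, 1): S = 290.
With c = 9: 2·9^2 = 162, so 2t^2 = 290 − 162 = 128, i.e. t^2 = 64.
Hence t = √64 = 8.
Check: U(9, 8) = 17.0294.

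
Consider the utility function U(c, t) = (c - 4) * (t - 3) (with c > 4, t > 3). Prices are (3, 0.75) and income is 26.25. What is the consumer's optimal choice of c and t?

MU_c = (t−3), MU_t = (c−4).
MRS = (t−3)/(c−4).
Tangency: set MRS = p_c/p_t = 3/0.75 = 4.
So (t − 3)/(c − 4) = 4, i.e. (t − 3) = 4·(c − 4).
Rewrite the budget in excess-of-subsistence terms: 3·(c − 4) + 0.75·(t − 3) = 26.25 − 3·4 − 0.75·3 = 12.
Substituting, 6·(c − 4) = 12, so c − 4 = 2 and c* = 6.
Then t − 3 = 4·2 = 8, so t* = 11.

c* = 6, t* = 11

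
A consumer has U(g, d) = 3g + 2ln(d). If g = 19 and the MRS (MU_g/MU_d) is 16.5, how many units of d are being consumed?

d = 11

MU_g = 3, MU_d = 2/d.
MRS = 3 ÷ (2/d).
MRS depends only on d: 1.5·d = 16.5 ⇒ d = 16.5/1.5 = 11.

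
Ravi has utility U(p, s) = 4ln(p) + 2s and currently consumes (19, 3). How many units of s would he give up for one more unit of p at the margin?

MU_p = 4/p, MU_s = 2.
MRS = 4/p ÷ 2.
At (19, 3): MRS = 2/19.
So at (19, 3) the consumer would give up 2/19 units of s for one more unit of p.

MRS = 2/19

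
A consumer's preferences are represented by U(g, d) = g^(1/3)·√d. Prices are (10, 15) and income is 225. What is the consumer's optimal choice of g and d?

g* = 9, d* = 9

MU_g = 1/3·g^(-2/3)·√d and MU_d = 0.5·g^(1/3)·d^(-0.5).
MRS = MU_g/MU_d = (2/3)·d/g.
Tangency: set MRS = p_g/p_d = 10/15 = 2/3.
So (2/3)·d/g = 2/3, i.e. d = g.
Substitute into the budget 10·g + 15·d = 225: 25·g = 225, so g* = 9.
Then d* = 9.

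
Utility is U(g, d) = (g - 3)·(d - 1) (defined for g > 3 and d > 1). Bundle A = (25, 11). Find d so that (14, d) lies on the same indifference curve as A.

U(25, 11) = 220.
Set U(14, d) = 220 and solve.
With g = 14: (14 − 3) = 11, so (d − 1) = 220/11 = 20.
So d = 1 + 20 = 21.
Check: U(14, 21) = 220.

d = 21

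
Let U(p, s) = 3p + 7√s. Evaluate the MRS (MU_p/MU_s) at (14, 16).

MRS = 24/7

MU_p = 3, MU_s = 7/(2√s).
MRS = 3 ÷ (7/(2√s)).
At (14, 16): MRS = 24/7.
So at (14, 16) the consumer would give up 24/7 units of s for one more unit of p.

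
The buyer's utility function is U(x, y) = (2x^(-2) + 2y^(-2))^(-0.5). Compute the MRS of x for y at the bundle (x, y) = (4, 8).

For CES with ρ = -2, MRS = (y/x)^3.
At (4, 8): MRS = 8.
So at (4, 8) the consumer would give up 8 units of y for one more unit of x.

MRS = 8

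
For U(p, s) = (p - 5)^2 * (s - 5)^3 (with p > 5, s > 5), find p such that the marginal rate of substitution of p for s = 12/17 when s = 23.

MU_p = 2·(p−5)·(s−5)^3, MU_s = 3·(p−5)^2·(s−5)^2.
MRS = (2/3)·(s−5)/(p−5).
Substitute s = 23: MRS = 12/(p − 5). Setting this equal to 12/17 gives p − 5 = 12/(12/17) = 17, so p = 22.

p = 22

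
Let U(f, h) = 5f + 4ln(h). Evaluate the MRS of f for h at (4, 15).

MU_f = 5, MU_h = 4/h.
MRS = 5 ÷ (4/h).
At (4, 15): MRS = 18.75.
The indifference curve has slope −18.75 at this bundle.

MRS = 18.75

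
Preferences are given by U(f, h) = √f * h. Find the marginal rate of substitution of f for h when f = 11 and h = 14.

MRS = 7/11

MU_f = 0.5·f^(-0.5)·h and MU_h = √f.
MRS = MU_f/MU_h = (0.5)·h/f.
At (11, 14): MRS = 7/11.
That is, one extra unit of f is worth 7/11 units of h at the margin.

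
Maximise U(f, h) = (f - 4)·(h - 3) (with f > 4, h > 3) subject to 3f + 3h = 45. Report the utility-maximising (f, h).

f* = 8, h* = 7

MU_f = (h−3), MU_h = (f−4).
MRS = (h−3)/(f−4).
Tangency: set MRS = p_f/p_h = 3/3 = 1.
So (h − 3)/(f − 4) = 1, i.e. (h − 3) = (f − 4).
Rewrite the budget in excess-of-subsistence terms: 3·(f − 4) + 3·(h − 3) = 45 − 3·4 − 3·3 = 24.
Substituting, 6·(f − 4) = 24, so f − 4 = 4 and f* = 8.
Then h − 3 = 4, so h* = 7.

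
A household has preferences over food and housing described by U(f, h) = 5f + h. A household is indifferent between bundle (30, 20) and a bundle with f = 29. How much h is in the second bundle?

U(30, 20) = 170.
Set U(29, h) = 170 and solve.
5·29 + h = 170 ⇒ h = 25 ⇒ h = 25.
Check: U(29, 25) = 170.

h = 25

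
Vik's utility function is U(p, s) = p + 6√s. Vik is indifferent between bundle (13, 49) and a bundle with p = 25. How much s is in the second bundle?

s = 25

U(13, 49) = 55.
Set U(25, s) = 55 and solve.
With p = 25: 6√s = 55 − 25 = 30, so √s = 5 and s = 25.
Check: U(25, 25) = 55.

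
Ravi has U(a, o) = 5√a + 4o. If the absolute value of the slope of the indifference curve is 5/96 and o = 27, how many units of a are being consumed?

a = 144

MU_a = 5/(2√a), MU_o = 4.
MRS = 5/(2√a) ÷ 4.
MRS depends only on a: 0.625/√a = 5/96 ⇒ √a = 0.625/(5/96) = 12 ⇒ a = 144.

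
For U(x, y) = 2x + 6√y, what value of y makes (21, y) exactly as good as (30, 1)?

y = 16

U(30, 1) = 66.
Set U(21, y) = 66 and solve.
With x = 21: 6√y = 66 − 2·21 = 24, so √y = 4 and y = 16.
Check: U(21, 16) = 66.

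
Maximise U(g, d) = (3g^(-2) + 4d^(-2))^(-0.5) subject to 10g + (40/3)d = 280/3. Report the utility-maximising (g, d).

For CES with ρ = -2, MRS = (3/4)·(d/g)^3.
Tangency: set MRS = p_g/p_d = 10/(40/3) = 0.75.
So (d/g)^3 = 1; taking the cube root, d/g = 1, i.e. d = g.
Substitute into the budget 10·g + (40/3)·d = 280/3: (70/3)·g = 280/3, so g* = 4 and d* = 4.

g* = 4, d* = 4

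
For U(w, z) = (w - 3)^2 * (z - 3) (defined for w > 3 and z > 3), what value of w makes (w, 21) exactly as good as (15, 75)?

w = 27

U(15, 75) = 10368.
Set U(w, 21) = 10368 and solve.
With z = 21: (21 − 3) = 18, so (w − 3)^2 = 10368/18 = 576.
Taking the square root (with w > 3): w − 3 = 24, so w = 27.
Check: U(27, 21) = 10368.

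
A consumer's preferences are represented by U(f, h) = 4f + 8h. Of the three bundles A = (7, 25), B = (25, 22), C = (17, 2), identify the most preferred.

Evaluate utility at each bundle:
U(A) = 228.
U(B) = 276.
U(C) = 84.
Highest utility is B, so B ≻ A ≻ C.

Bundle B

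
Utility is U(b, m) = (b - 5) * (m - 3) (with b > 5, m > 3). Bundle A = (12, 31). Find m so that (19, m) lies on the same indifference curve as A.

m = 17

U(12, 31) = 196.
Set U(19, m) = 196 and solve.
With b = 19: (19 − 5) = 14, so (m − 3) = 196/14 = 14.
So m = 3 + 14 = 17.
Check: U(19, 17) = 196.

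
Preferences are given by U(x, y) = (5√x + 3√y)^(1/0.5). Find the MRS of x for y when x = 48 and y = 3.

MRS = 5/12

For CES with ρ = 0.5, MRS = (5/3)·√(y/x).
At (48, 3): MRS = 5/12.
That is, one extra unit of x is worth 5/12 units of y at the margin.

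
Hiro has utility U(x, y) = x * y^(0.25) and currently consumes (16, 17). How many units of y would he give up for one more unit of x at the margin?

MRS = 4.25

MU_x = y^(0.25) and MU_y = 0.25·x·y^(-0.75).
MRS = MU_x/MU_y = (4)·y/x.
At (16, 17): MRS = 4.25.
The indifference curve has slope −4.25 at this bundle.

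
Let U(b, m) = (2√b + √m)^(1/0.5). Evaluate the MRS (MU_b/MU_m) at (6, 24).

MRS = 4

For CES with ρ = 0.5, MRS = (2/1)·√(m/b).
At (6, 24): MRS = 4.
That is, one extra unit of b is worth 4 units of m at the margin.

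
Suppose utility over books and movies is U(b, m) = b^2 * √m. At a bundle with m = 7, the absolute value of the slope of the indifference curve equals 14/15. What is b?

MU_b = 2·b·√m and MU_m = 0.5·b^2·m^(-0.5).
MRS = MU_b/MU_m = (4)·m/b.
Substitute m = 7: MRS = 28/b. Setting 28/b = 14/15 gives b = 28/(14/15) = 30.

b = 30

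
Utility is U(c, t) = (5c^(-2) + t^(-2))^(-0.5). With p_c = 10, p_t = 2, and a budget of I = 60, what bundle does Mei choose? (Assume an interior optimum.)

c* = 5, t* = 5

For CES with ρ = -2, MRS = (5/1)·(t/c)^3.
Tangency: set MRS = p_c/p_t = 10/2 = 5.
So (t/c)^3 = 1; taking the cube root, t/c = 1, i.e. t = c.
Substitute into the budget 10·c + 2·t = 60: 12·c = 60, so c* = 5 and t* = 5.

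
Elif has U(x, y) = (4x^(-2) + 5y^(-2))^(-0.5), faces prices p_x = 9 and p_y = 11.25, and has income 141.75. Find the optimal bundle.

x* = 7, y* = 7

For CES with ρ = -2, MRS = (4/5)·(y/x)^3.
Tangency: set MRS = p_x/p_y = 9/11.25 = 0.8.
So (y/x)^3 = 1; taking the cube root, y/x = 1, i.e. y = x.
Substitute into the budget 9·x + 11.25·y = 141.75: 20.25·x = 141.75, so x* = 7 and y* = 7.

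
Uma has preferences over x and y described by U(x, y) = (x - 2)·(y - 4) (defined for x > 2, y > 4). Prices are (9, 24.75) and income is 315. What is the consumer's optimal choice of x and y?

x* = 13, y* = 8

MU_x = (y−4), MU_y = (x−2).
MRS = (y−4)/(x−2).
Tangency: set MRS = p_x/p_y = 9/24.75 = 4/11.
So (y − 4)/(x − 2) = 4/11, i.e. (y − 4) = (4/11)·(x − 2).
Rewrite the budget in excess-of-subsistence terms: 9·(x − 2) + 24.75·(y − 4) = 315 − 9·2 − 24.75·4 = 198.
Substituting, 18·(x − 2) = 198, so x − 2 = 11 and x* = 13.
Then y − 4 = (4/11)·11 = 4, so y* = 8.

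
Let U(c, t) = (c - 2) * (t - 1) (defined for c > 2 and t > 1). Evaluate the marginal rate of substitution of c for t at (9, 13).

MU_c = (t−1), MU_t = (c−2).
MRS = (t−1)/(c−2).
At (9, 13): MRS = 12/7.
So at (9, 13) the consumer would give up 12/7 units of t for one more unit of c.

MRS = 12/7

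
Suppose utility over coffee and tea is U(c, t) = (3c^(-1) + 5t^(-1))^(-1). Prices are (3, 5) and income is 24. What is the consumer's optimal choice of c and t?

c* = 3, t* = 3

For CES with ρ = -1, MRS = (3/5)·(t/c)^2.
Tangency: set MRS = p_c/p_t = 3/5 = 0.6.
So (t/c)^2 = 1; taking the square root, t/c = 1, i.e. t = c.
Substitute into the budget 3·c + 5·t = 24: 8·c = 24, so c* = 3 and t* = 3.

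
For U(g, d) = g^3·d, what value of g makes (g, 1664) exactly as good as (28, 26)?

g = 7

U(28, 26) = 570752.
Set U(g, 1664) = 570752 and solve.
With d = 1664: g^3 = 570752/1664 = 343; taking the cube root, g = 7.
Check: U(7, 1664) = 570752.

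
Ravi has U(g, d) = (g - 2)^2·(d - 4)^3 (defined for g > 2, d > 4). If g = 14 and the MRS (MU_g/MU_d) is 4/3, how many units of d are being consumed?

d = 28

MU_g = 2·(g−2)·(d−4)^3, MU_d = 3·(g−2)^2·(d−4)^2.
MRS = (2/3)·(d−4)/(g−2).
Substitute g = 14: MRS = (d − 4)/18. Setting this equal to 4/3 gives d − 4 = (4/3)·18 = 24, so d = 28.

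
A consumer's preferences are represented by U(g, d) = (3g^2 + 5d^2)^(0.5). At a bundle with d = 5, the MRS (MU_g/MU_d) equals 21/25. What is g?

g = 7

For CES with ρ = 2, MRS = (3/5)·(d/g)^(-1).
Setting (3/5)·(5/g)^(-1) = 21/25 gives (5/g)^(-1) = 1.4, so 5/g = 5/7 and g = 7.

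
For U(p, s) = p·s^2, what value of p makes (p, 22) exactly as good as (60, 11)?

U(60, 11) = 7260.
Set U(p, 22) = 7260 and solve.
With s = 22: 22^2 = 484, so p = 7260/484 = 15.
Check: U(15, 22) = 7260.

p = 15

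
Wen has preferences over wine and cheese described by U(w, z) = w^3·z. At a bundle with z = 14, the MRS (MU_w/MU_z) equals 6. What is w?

w = 7

MU_w = 3·w^2·z and MU_z = w^3.
MRS = MU_w/MU_z = (3/1)·z/w.
Substitute z = 14: MRS = 42/w. Setting 42/w = 6 gives w = 42/6 = 7.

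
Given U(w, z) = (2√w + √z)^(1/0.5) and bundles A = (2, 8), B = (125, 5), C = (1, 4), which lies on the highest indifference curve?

Bundle B

Evaluate utility at each bundle:
U(A) = 32.000.
U(B) = 605.000.
U(C) = 16.000.
Highest utility is B, so B ≻ A ≻ C.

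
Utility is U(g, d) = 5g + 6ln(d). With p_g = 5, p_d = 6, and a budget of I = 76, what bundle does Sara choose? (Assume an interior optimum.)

g* = 14, d* = 1

MU_g = 5, MU_d = 6/d.
MRS = 5 ÷ (6/d).
Tangency: set MRS = p_g/p_d = 5/6.
MRS depends only on d: (5/6)·d = 5/6 ⇒ d* = (5/6)/(5/6) = 1.
From the budget, 5·g = 76 − 6·1 = 70, so g* = 14.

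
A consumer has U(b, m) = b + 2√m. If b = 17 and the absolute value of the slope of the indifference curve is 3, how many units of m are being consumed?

m = 9

MU_b = 1, MU_m = 2/(2√m).
MRS = 1 ÷ (2/(2√m)).
MRS depends only on m: √m = 3 ⇒ √m = 3 ⇒ m = 9.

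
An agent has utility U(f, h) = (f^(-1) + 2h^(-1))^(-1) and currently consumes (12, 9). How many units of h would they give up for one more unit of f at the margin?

For CES with ρ = -1, MRS = (1/2)·(h/f)^2.
At (12, 9): MRS = 9/32.
That is, one extra unit of f is worth 9/32 units of h at the margin.

MRS = 9/32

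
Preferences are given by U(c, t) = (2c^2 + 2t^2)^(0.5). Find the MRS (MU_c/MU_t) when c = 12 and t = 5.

For CES with ρ = 2, MRS = (t/c)^(-1).
At (12, 5): MRS = 2.4.
That is, one extra unit of c is worth 2.4 units of t at the margin.

MRS = 2.4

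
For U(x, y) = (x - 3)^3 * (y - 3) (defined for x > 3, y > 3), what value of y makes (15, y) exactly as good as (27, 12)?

U(27, 12) = 124416.
Set U(15, y) = 124416 and solve.
With x = 15: (15 − 3)^3 = 1728, so (y − 3) = 124416/1728 = 72.
So y = 3 + 72 = 75.
Check: U(15, 75) = 124416.

y = 75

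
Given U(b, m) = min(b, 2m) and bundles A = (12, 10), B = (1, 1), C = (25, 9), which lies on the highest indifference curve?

Bundle C

Evaluate utility at each bundle:
U(A) = 12.
U(B) = 1.
U(C) = 18.
Highest utility is C, so C ≻ A ≻ B.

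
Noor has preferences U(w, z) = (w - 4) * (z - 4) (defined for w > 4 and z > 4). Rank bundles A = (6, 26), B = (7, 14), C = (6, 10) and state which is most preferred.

Evaluate utility at each bundle:
U(A) = 44.
U(B) = 30.
U(C) = 12.
Highest utility is A, so A ≻ B ≻ C.

Bundle A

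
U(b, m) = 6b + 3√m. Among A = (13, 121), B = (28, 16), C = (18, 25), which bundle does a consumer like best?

Bundle B

Evaluate utility at each bundle:
U(A) = 111.000.
U(B) = 180.000.
U(C) = 123.000.
Highest utility is B, so B ≻ C ≻ A.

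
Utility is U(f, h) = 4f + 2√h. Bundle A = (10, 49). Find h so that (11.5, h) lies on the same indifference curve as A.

U(10, 49) = 54.
Set U(11.5, h) = 54 and solve.
With f = 11.5: 2√h = 54 − 4·11.5 = 8, so √h = 4 and h = 16.
Check: U(11.5, 16) = 54.

h = 16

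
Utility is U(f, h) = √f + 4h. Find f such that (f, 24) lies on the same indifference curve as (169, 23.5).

U(169, 23.5) = 107.
Set U(f, 24) = 107 and solve.
With h = 24: √f = 107 − 4·24 = 11, so √f = 11 and f = 121.
Check: U(121, 24) = 107.

f = 121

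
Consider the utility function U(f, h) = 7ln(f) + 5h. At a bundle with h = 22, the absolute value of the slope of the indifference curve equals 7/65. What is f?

MU_f = 7/f, MU_h = 5.
MRS = 7/f ÷ 5.
MRS depends only on f: 1.4/f = 7/65 ⇒ f = 1.4/(7/65) = 13.

f = 13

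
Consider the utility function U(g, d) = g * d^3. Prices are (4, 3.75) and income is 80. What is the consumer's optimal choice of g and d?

MU_g = d^3 and MU_d = 3·g·d^2.
MRS = MU_g/MU_d = (1/3)·d/g.
Tangency: set MRS = p_g/p_d = 4/3.75 = 16/15.
So (1/3)·d/g = 16/15, i.e. d = 3.2·g.
Substitute into the budget 4·g + 3.75·d = 80: 16·g = 80, so g* = 5.
Then d* = 3.2·5 = 16.

g* = 5, d* = 16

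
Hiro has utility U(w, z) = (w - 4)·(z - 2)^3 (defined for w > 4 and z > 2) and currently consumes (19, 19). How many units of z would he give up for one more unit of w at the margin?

MRS = 17/45

MU_w = (z−2)^3, MU_z = 3·(w−4)·(z−2)^2.
MRS = (1/3)·(z−2)/(w−4).
At (19, 19): MRS = 17/45.
So at (19, 19) the consumer would give up 17/45 units of z for one more unit of w.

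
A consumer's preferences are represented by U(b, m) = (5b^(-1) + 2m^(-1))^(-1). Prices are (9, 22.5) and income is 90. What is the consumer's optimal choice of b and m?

For CES with ρ = -1, MRS = (5/2)·(m/b)^2.
Tangency: set MRS = p_b/p_m = 9/22.5 = 0.4.
So (m/b)^2 = 4/25; taking the square root, m/b = 0.4, i.e. m = 0.4·b.
Substitute into the budget 9·b + 22.5·m = 90: 18·b = 90, so b* = 5 and m* = 0.4·5 = 2.

b* = 5, m* = 2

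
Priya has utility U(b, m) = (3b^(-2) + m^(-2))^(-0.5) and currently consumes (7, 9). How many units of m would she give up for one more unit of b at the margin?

MRS = 2187/343

For CES with ρ = -2, MRS = (3/1)·(m/b)^3.
At (7, 9): MRS = 2187/343.
The indifference curve has slope −2187/343 at this bundle.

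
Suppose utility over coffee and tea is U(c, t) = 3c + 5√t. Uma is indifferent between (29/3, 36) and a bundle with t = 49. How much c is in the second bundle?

U(29/3, 36) = 59.
Set U(c, 49) = 59 and solve.
With t = 49: √49 = 7, so 3c = 59 − 5·7 = 24 and c = 8.
Check: U(8, 49) = 59.

c = 8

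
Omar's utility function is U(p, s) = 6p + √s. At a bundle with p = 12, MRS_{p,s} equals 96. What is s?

s = 64

MU_p = 6, MU_s = 1/(2√s).
MRS = 6 ÷ (1/(2√s)).
MRS depends only on s: 12·√s = 96 ⇒ √s = 96/12 = 8 ⇒ s = 64.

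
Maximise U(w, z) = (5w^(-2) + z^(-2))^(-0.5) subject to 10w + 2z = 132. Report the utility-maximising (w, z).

For CES with ρ = -2, MRS = (5/1)·(z/w)^3.
Tangency: set MRS = p_w/p_z = 10/2 = 5.
So (z/w)^3 = 1; taking the cube root, z/w = 1, i.e. z = w.
Substitute into the budget 10·w + 2·z = 132: 12·w = 132, so w* = 11 and z* = 11.

w* = 11, z* = 11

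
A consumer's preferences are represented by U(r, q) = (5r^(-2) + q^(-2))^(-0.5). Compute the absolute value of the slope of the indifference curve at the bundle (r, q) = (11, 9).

MRS = 3645/1331

For CES with ρ = -2, MRS = (5/1)·(q/r)^3.
At (11, 9): MRS = 3645/1331.
The indifference curve has slope −3645/1331 at this bundle.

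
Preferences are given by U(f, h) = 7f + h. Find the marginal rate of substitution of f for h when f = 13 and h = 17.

MRS = 7

MU_f = 7, MU_h = 1, so MRS = 7/1 = 7 at every bundle.
At (13, 17): MRS = 7.
That is, one extra unit of f is worth 7 units of h at the margin.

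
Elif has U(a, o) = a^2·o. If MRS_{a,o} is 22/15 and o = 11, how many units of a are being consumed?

MU_a = 2·a·o and MU_o = a^2.
MRS = MU_a/MU_o = (2/1)·o/a.
Substitute o = 11: MRS = 22/a. Setting 22/a = 22/15 gives a = 22/(22/15) = 15.

a = 15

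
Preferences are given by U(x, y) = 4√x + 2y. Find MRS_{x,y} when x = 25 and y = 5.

MU_x = 4/(2√x), MU_y = 2.
MRS = 4/(2√x) ÷ 2.
At (25, 5): MRS = 0.2.
That is, one extra unit of x is worth 0.2 units of y at the margin.

MRS = 0.2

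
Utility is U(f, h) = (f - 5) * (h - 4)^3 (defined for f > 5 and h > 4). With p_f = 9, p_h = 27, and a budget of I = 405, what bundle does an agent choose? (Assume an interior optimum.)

MU_f = (h−4)^3, MU_h = 3·(f−5)·(h−4)^2.
MRS = (1/3)·(h−4)/(f−5).
Tangency: set MRS = p_f/p_h = 9/27 = 1/3.
So (1/3)·(h − 4)/(f − 5) = 1/3, i.e. (h − 4) = (f − 5).
Rewrite the budget in excess-of-subsistence terms: 9·(f − 5) + 27·(h − 4) = 405 − 9·5 − 27·4 = 252.
Substituting, 36·(f − 5) = 252, so f − 5 = 7 and f* = 12.
Then h − 4 = 7, so h* = 11.

f* = 12, h* = 11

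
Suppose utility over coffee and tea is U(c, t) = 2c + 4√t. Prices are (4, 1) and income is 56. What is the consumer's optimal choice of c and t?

c* = 10, t* = 16

MU_c = 2, MU_t = 4/(2√t).
MRS = 2 ÷ (4/(2√t)).
Tangency: set MRS = p_c/p_t = 4/1 = 4.
MRS depends only on t: √t = 4 ⇒ √t = 4 ⇒ t* = 16.
From the budget, 4·c = 56 − 1·16 = 40, so c* = 10.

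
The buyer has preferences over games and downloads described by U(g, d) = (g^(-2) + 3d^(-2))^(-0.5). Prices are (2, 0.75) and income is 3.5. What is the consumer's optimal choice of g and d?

g* = 1, d* = 2

For CES with ρ = -2, MRS = (1/3)·(d/g)^3.
Tangency: set MRS = p_g/p_d = 2/0.75 = 8/3.
So (d/g)^3 = 8; taking the cube root, d/g = 2, i.e. d = 2·g.
Substitute into the budget 2·g + 0.75·d = 3.5: 3.5·g = 3.5, so g* = 1 and d* = 2·1 = 2.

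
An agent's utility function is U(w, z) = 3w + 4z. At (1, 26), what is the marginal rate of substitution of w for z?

MRS = 0.75

MU_w = 3, MU_z = 4, so MRS = 3/4 = 0.75 at every bundle.
At (1, 26): MRS = 0.75.
That is, one extra unit of w is worth 0.75 units of z at the margin.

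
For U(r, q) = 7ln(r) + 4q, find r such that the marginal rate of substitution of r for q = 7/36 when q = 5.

MU_r = 7/r, MU_q = 4.
MRS = 7/r ÷ 4.
MRS depends only on r: 1.75/r = 7/36 ⇒ r = 1.75/(7/36) = 9.

r = 9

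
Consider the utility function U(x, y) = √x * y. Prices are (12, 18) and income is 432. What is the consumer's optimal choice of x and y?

MU_x = 0.5·x^(-0.5)·y and MU_y = √x.
MRS = MU_x/MU_y = (0.5)·y/x.
Tangency: set MRS = p_x/p_y = 12/18 = 2/3.
So (0.5)·y/x = 2/3, i.e. y = (4/3)·x.
Substitute into the budget 12·x + 18·y = 432: 36·x = 432, so x* = 12.
Then y* = (4/3)·12 = 16.

x* = 12, y* = 16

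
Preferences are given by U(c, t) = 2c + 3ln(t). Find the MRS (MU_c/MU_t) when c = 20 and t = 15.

MU_c = 2, MU_t = 3/t.
MRS = 2 ÷ (3/t).
At (20, 15): MRS = 10.
So at (20, 15) the consumer would give up 10 units of t for one more unit of c.

MRS = 10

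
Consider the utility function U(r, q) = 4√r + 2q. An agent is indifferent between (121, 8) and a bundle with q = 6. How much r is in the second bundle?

r = 144

U(121, 8) = 60.
Set U(r, 6) = 60 and solve.
With q = 6: 4√r = 60 − 2·6 = 48, so √r = 12 and r = 144.
Check: U(144, 6) = 60.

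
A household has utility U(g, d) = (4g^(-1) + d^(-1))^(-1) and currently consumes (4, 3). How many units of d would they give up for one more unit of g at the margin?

MRS = 2.25

For CES with ρ = -1, MRS = (4/1)·(d/g)^2.
At (4, 3): MRS = 2.25.
The indifference curve has slope −2.25 at this bundle.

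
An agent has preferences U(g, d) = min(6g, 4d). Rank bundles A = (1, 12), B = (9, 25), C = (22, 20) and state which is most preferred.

Evaluate utility at each bundle:
U(A) = 6.
U(B) = 54.
U(C) = 80.
Highest utility is C, so C ≻ B ≻ A.

Bundle C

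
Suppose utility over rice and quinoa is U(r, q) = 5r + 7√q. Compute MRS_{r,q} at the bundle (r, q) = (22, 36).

MU_r = 5, MU_q = 7/(2√q).
MRS = 5 ÷ (7/(2√q)).
At (22, 36): MRS = 60/7.
That is, one extra unit of r is worth 60/7 units of q at the margin.

MRS = 60/7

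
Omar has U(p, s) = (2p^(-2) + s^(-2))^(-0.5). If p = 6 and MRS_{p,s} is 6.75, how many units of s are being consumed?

For CES with ρ = -2, MRS = (2/1)·(s/p)^3.
Setting (2/1)·(s/6)^3 = 6.75 gives (s/6)^3 = 3.375, so s/6 = 1.5 and s = 9.

s = 9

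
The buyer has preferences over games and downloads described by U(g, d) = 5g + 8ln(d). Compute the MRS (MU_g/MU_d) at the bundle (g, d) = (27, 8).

MU_g = 5, MU_d = 8/d.
MRS = 5 ÷ (8/d).
At (27, 8): MRS = 5.
That is, one extra unit of g is worth 5 units of d at the margin.

MRS = 5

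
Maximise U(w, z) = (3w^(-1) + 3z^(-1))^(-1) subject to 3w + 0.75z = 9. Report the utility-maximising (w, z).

w* = 2, z* = 4

For CES with ρ = -1, MRS = (z/w)^2.
Tangency: set MRS = p_w/p_z = 3/0.75 = 4.
So (z/w)^2 = 4; taking the square root, z/w = 2, i.e. z = 2·w.
Substitute into the budget 3·w + 0.75·z = 9: 4.5·w = 9, so w* = 2 and z* = 2·2 = 4.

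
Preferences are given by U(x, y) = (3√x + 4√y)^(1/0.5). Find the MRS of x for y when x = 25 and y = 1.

For CES with ρ = 0.5, MRS = (3/4)·√(y/x).
At (25, 1): MRS = 0.15.
The indifference curve has slope −0.15 at this bundle.

MRS = 0.15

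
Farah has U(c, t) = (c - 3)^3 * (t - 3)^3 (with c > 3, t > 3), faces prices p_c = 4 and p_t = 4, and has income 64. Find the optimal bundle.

c* = 8, t* = 8

MU_c = 3·(c−3)^2·(t−3)^3, MU_t = 3·(c−3)^3·(t−3)^2.
MRS = (t−3)/(c−3).
Tangency: set MRS = p_c/p_t = 4/4 = 1.
So (t − 3)/(c − 3) = 1, i.e. (t − 3) = (c − 3).
Rewrite the budget in excess-of-subsistence terms: 4·(c − 3) + 4·(t − 3) = 64 − 4·3 − 4·3 = 40.
Substituting, 8·(c − 3) = 40, so c − 3 = 5 and c* = 8.
Then t − 3 = 5, so t* = 8.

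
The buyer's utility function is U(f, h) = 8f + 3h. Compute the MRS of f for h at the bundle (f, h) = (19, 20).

MRS = 8/3

MU_f = 8, MU_h = 3, so MRS = 8/3 at every bundle.
At (19, 20): MRS = 8/3.
That is, one extra unit of f is worth 8/3 units of h at the margin.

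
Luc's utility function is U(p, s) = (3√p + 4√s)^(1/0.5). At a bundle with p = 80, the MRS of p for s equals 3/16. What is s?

For CES with ρ = 0.5, MRS = (3/4)·√(s/p).
Setting (3/4)·√(s/80) = 3/16 gives √(s/80) = 0.25, so s/80 = 1/16 and s = 5.

s = 5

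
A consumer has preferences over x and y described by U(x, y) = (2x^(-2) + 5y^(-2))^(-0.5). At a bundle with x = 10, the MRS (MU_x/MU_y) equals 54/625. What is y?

y = 6

For CES with ρ = -2, MRS = (2/5)·(y/x)^3.
Setting (2/5)·(y/10)^3 = 54/625 gives (y/10)^3 = 27/125, so y/10 = 0.6 and y = 6.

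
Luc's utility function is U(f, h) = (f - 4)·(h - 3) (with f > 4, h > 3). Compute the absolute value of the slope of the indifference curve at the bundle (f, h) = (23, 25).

MRS = 22/19

MU_f = (h−3), MU_h = (f−4).
MRS = (h−3)/(f−4).
At (23, 25): MRS = 22/19.
The indifference curve has slope −22/19 at this bundle.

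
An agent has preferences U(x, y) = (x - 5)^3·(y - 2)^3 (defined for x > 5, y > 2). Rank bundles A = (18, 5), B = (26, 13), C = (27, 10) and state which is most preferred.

Evaluate utility at each bundle:
U(A) = 59319.
U(B) = 12326391.
U(C) = 5451776.
Highest utility is B, so B ≻ C ≻ A.

Bundle B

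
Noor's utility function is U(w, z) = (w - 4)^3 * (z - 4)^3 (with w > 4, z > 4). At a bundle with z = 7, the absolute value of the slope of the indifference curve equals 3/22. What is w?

MU_w = 3·(w−4)^2·(z−4)^3, MU_z = 3·(w−4)^3·(z−4)^2.
MRS = (z−4)/(w−4).
Substitute z = 7: MRS = 3/(w − 4). Setting this equal to 3/22 gives w − 4 = 3/(3/22) = 22, so w = 26.

w = 26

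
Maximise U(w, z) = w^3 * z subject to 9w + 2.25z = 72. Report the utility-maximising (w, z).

MU_w = 3·w^2·z and MU_z = w^3.
MRS = MU_w/MU_z = (3/1)·z/w.
Tangency: set MRS = p_w/p_z = 9/2.25 = 4.
So (3/1)·z/w = 4, i.e. z = (4/3)·w.
Substitute into the budget 9·w + 2.25·z = 72: 12·w = 72, so w* = 6.
Then z* = (4/3)·6 = 8.

w* = 6, z* = 8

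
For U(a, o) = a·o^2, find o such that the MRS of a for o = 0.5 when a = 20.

MU_a = o^2 and MU_o = 2·a·o.
MRS = MU_a/MU_o = (1/2)·o/a.
Substitute a = 20: MRS = o/40. Setting o/40 = 0.5 gives o = 0.5·40 = 20.

o = 20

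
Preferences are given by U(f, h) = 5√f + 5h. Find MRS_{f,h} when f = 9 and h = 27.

MRS = 1/6

MU_f = 5/(2√f), MU_h = 5.
MRS = 5/(2√f) ÷ 5.
At (9, 27): MRS = 1/6.
That is, one extra unit of f is worth 1/6 units of h at the margin.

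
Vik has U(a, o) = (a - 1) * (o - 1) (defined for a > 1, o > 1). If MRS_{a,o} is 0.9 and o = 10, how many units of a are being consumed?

MU_a = (o−1), MU_o = (a−1).
MRS = (o−1)/(a−1).
Substitute o = 10: MRS = 9/(a − 1). Setting this equal to 0.9 gives a − 1 = 9/0.9 = 10, so a = 11.

a = 11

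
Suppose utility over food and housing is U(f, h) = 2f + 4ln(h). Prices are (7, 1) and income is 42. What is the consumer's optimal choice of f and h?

f* = 4, h* = 14

MU_f = 2, MU_h = 4/h.
MRS = 2 ÷ (4/h).
Tangency: set MRS = p_f/p_h = 7/1 = 7.
MRS depends only on h: 0.5·h = 7 ⇒ h* = 7/0.5 = 14.
From the budget, 7·f = 42 − 1·14 = 28, so f* = 4.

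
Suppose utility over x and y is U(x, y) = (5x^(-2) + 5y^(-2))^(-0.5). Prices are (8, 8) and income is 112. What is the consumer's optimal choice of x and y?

For CES with ρ = -2, MRS = (y/x)^3.
Tangency: set MRS = p_x/p_y = 8/8 = 1.
So (y/x)^3 = 1; taking the cube root, y/x = 1, i.e. y = x.
Substitute into the budget 8·x + 8·y = 112: 16·x = 112, so x* = 7 and y* = 7.

x* = 7, y* = 7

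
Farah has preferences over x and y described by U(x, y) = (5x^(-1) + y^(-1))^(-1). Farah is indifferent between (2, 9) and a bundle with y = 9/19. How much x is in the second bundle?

x = 10

U depends on (x, y) only through S = 5x^(-1) + y^(-1), so equal utility means equal S. At (2, 9): S = 47/18.
With y = 9/19: (9/19)^(-1) = 19/9, so 5x^(-1) = 47/18 − 19/9 = 0.5, i.e. x^(-1) = 0.1.
Hence x = 1/0.1 = 10.
Check: U(10, 9/19) = 0.383.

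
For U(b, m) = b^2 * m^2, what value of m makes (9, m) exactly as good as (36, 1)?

m = 4

U(36, 1) = 1296.
Set U(9, m) = 1296 and solve.
With b = 9: 9^2 = 81, so m^2 = 1296/81 = 16; taking the square root, m = 4.
Check: U(9, 4) = 1296.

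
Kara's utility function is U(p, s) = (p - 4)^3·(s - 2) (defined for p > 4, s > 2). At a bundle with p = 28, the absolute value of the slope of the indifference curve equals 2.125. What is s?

s = 19

MU_p = 3·(p−4)^2·(s−2), MU_s = (p−4)^3.
MRS = (3/1)·(s−2)/(p−4).
Substitute p = 28: MRS = (s − 2)/8. Setting this equal to 2.125 gives s − 2 = 2.125·8 = 17, so s = 19.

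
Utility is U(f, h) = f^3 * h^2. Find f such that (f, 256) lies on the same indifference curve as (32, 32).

U(32, 32) = 33554432.
Set U(f, 256) = 33554432 and solve.
With h = 256: 256^2 = 65536, so f^3 = 33554432/65536 = 512; taking the cube root, f = 8.
Check: U(8, 256) = 33554432.

f = 8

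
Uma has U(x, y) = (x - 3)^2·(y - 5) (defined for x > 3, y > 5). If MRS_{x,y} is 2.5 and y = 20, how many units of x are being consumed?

MU_x = 2·(x−3)·(y−5), MU_y = (x−3)^2.
MRS = (2/1)·(y−5)/(x−3).
Substitute y = 20: MRS = 30/(x − 3). Setting this equal to 2.5 gives x − 3 = 30/2.5 = 12, so x = 15.

x = 15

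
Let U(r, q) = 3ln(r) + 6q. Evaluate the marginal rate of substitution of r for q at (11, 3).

MU_r = 3/r, MU_q = 6.
MRS = 3/r ÷ 6.
At (11, 3): MRS = 1/22.
The indifference curve has slope −1/22 at this bundle.

MRS = 1/22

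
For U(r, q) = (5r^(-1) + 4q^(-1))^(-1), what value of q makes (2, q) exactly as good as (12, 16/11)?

U depends on (r, q) only through S = 5r^(-1) + 4q^(-1), so equal utility means equal S. At (12, 16/11): S = 19/6.
With r = 2: 5·2^(-1) = 2.5, so 4q^(-1) = 19/6 − 2.5 = 2/3, i.e. q^(-1) = 1/6.
Hence q = 1/(1/6) = 6.
Check: U(2, 6) = 0.3158.

q = 6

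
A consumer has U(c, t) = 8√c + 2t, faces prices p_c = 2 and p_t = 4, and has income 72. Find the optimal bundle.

MU_c = 8/(2√c), MU_t = 2.
MRS = 8/(2√c) ÷ 2.
Tangency: set MRS = p_c/p_t = 2/4 = 0.5.
MRS depends only on c: 2/√c = 0.5 ⇒ √c = 2/0.5 = 4 ⇒ c* = 16.
From the budget, 4·t = 72 − 2·16 = 40, so t* = 10.

c* = 16, t* = 10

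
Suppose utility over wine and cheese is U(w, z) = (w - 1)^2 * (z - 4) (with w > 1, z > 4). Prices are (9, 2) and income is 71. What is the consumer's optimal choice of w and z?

w* = 5, z* = 13

MU_w = 2·(w−1)·(z−4), MU_z = (w−1)^2.
MRS = (2/1)·(z−4)/(w−1).
Tangency: set MRS = p_w/p_z = 9/2 = 4.5.
So (2/1)·(z − 4)/(w − 1) = 4.5, i.e. (z − 4) = 2.25·(w − 1).
Rewrite the budget in excess-of-subsistence terms: 9·(w − 1) + 2·(z − 4) = 71 − 9·1 − 2·4 = 54.
Substituting, 13.5·(w − 1) = 54, so w − 1 = 4 and w* = 5.
Then z − 4 = 2.25·4 = 9, so z* = 13.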